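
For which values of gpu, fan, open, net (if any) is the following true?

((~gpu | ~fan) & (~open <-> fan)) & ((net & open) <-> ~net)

gpu = False, fan = True, open = False, net = True

  (~gpu | ~fan) & (~open <-> fan) = True
    ~gpu | ~fan = True
      ~gpu = True
      ~fan = False
    ~open <-> fan = True
      ~open = True
  (net & open) <-> ~net = True
    net & open = False
    ~net = False
Both conjuncts True, so the formula holds.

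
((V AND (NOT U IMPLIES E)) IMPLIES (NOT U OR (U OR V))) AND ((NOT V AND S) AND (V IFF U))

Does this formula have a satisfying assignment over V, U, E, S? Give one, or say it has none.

V: False, U: False, E: False, S: True

  (V AND (NOT U IMPLIES E)) IMPLIES (NOT U OR (U OR V)) = True
    V AND (NOT U IMPLIES E) = False
      NOT U IMPLIES E = False
        NOT U = True
    NOT U OR (U OR V) = True
      NOT U = True
      U OR V = False
  (NOT V AND S) AND (V IFF U) = True
    NOT V AND S = True
      NOT V = True
    V IFF U = True
Both conjuncts True, so the formula holds.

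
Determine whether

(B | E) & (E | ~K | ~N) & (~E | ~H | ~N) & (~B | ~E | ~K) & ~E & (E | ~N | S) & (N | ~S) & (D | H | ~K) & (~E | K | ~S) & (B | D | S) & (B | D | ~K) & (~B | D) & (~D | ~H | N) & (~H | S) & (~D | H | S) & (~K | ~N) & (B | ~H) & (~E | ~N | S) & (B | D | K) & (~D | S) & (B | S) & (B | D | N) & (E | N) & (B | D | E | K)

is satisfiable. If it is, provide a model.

Unit clause (~E) forces E = False.
In (E | N) only N is left, so N = True.
In (B | E) only B is left, so B = True.
In (E | ~K | ~N) only ~K is left, so K = False.
In (E | ~N | S) only S is left, so S = True.
In (~B | D) only D is left, so D = True.
Set H = True.
All clauses satisfied.

B = True, K = False, N = True, E = False, S = True, H = True, D = True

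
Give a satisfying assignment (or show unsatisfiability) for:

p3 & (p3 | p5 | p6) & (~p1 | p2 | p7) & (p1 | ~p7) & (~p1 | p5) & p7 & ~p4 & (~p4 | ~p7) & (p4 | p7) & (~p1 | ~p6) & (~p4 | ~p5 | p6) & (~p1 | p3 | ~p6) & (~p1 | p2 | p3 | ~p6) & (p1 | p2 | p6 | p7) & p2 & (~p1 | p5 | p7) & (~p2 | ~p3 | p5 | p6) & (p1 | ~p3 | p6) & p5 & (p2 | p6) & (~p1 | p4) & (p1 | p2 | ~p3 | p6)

No satisfying assignment exists.

Case p4 = True:
  Clause (~p4) is falsified — contradiction.
Case p4 = False:
  (p3) forces p3 = True.
  (p7) forces p7 = True.
  (p1 | ~p7) forces p1 = True.
  Clause (~p1 | p4) is falsified — contradiction.
Both cases fail, so the formula is unsatisfiable.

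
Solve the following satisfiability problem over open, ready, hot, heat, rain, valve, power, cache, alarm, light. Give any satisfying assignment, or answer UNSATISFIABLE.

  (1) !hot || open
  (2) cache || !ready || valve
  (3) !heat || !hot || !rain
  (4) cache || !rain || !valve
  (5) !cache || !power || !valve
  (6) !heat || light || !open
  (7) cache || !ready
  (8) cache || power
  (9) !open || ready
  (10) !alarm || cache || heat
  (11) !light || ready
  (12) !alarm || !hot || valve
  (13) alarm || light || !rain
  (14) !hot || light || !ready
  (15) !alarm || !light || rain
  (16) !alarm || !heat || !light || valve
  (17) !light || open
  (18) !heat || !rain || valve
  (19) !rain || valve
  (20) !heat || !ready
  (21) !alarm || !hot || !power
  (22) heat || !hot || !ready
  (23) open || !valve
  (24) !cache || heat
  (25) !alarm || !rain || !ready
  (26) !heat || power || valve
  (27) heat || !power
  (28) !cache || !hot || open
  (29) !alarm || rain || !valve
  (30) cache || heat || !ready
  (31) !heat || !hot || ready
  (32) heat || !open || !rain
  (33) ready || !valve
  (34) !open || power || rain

open: False, ready: False, hot: False, heat: True, rain: False, valve: False, power: True, cache: True, alarm: True, light: False

Try open = True:
  (!open || ready) forces ready = True.
  (cache || !ready) forces cache = True.
  (!heat || !ready) forces heat = False.
  clause (!cache || heat) is falsified — backtrack.
So open = False.
  then (!hot || open) forces hot = False.
  then (!light || open) forces light = False.
  then (open || !valve) forces valve = False.
  then (!rain || valve) forces rain = False.
Try ready = True:
  (cache || !ready || valve) forces cache = True.
  (!heat || !ready) forces heat = False.
  clause (!cache || heat) is falsified — backtrack.
So ready = False.
Set heat = True.
  then (!heat || power || valve) forces power = True.
Set cache = True.
Set alarm = True.
All clauses satisfied.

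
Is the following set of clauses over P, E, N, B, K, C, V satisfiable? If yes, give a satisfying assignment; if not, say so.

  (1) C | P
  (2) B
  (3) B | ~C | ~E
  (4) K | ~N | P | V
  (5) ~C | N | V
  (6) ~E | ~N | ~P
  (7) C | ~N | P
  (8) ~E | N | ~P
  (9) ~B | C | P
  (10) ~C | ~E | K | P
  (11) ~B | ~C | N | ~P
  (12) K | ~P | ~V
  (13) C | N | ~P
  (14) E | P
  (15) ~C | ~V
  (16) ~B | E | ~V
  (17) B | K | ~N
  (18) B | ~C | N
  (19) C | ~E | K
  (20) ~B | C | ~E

P=F, E=T, N=T, B=T, K=T, C=T, V=F

Unit clause (B) forces B = True.
Set P = False.
  then (C | P) forces C = True.
  then (E | P) forces E = True.
  then (~C | ~V) forces V = False.
  then (~C | N | V) forces N = True.
  then (~C | ~E | K | P) forces K = True.
All clauses satisfied.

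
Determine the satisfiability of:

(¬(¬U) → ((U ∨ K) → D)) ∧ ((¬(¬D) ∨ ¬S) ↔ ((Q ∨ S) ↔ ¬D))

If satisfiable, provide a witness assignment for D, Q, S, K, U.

D=T; Q=F; S=F; K=T; U=T

  ¬(¬U) → ((U ∨ K) → D) = True
    ¬(¬U) = True
      ¬U = False
    (U ∨ K) → D = True
      U ∨ K = True
  (¬(¬D) ∨ ¬S) ↔ ((Q ∨ S) ↔ ¬D) = True
    ¬(¬D) ∨ ¬S = True
      ¬(¬D) = True
        ¬D = False
      ¬S = True
    (Q ∨ S) ↔ ¬D = True
      Q ∨ S = False
      ¬D = False
Both conjuncts True, so the formula holds.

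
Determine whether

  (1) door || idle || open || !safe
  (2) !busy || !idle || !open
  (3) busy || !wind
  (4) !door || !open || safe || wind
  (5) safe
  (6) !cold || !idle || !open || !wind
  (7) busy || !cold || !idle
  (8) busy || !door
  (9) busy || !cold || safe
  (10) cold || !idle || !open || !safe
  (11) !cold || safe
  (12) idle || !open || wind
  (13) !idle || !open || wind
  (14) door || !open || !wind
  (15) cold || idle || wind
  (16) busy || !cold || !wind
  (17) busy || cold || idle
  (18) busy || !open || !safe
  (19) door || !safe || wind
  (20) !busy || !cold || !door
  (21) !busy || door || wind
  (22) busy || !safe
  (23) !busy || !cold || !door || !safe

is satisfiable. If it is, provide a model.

Unit clause (safe) forces safe = True.
In (busy || !safe) only busy is left, so busy = True.
Set idle = True.
  then (!busy || !idle || !open) forces open = False.
Set cold = False.
Set wind = True.
Set door = True.
All clauses satisfied.

idle = True, cold = False, wind = True, door = True, safe = True, busy = True, open = False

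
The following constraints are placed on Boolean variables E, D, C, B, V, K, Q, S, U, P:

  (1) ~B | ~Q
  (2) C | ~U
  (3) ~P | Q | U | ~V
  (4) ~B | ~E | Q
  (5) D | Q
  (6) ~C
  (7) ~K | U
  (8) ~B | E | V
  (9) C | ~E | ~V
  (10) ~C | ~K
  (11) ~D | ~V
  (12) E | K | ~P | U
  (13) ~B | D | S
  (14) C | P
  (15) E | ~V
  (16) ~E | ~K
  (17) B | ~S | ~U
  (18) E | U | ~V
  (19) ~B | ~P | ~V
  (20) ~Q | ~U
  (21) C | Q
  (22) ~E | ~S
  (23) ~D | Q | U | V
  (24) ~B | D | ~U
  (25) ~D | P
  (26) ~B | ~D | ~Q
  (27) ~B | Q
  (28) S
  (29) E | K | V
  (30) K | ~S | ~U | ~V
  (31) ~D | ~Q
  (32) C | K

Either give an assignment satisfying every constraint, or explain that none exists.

Case C = True:
  Clause (~C) is falsified — contradiction.
Case C = False:
  (C | ~U) forces U = False.
  (~K | U) forces K = False.
  Clause (C | K) is falsified — contradiction.
Both cases fail, so the formula is unsatisfiable.

The formula is unsatisfiable.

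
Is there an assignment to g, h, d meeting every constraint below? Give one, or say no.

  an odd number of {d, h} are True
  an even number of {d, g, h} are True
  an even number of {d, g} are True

g=T; h=F; d=T

{d, h}: 1 true → odd ✓
{d, g, h}: 2 true → even ✓
{d, g}: 2 true → even ✓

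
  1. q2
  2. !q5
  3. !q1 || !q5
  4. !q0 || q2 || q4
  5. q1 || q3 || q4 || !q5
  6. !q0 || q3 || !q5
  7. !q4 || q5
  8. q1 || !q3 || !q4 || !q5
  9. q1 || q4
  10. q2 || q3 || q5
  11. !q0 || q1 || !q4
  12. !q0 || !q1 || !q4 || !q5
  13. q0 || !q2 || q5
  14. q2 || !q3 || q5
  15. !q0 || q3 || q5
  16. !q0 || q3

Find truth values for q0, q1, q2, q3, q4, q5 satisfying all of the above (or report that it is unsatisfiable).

Unit clause (q2) forces q2 = True.
Unit clause (!q5) forces q5 = False.
In (!q4 || q5) only !q4 is left, so q4 = False.
In (q1 || q4) only q1 is left, so q1 = True.
In (q0 || !q2 || q5) only q0 is left, so q0 = True.
In (!q0 || q3 || q5) only q3 is left, so q3 = True.
All clauses satisfied.

q0 = True, q1 = True, q2 = True, q3 = True, q4 = False, q5 = False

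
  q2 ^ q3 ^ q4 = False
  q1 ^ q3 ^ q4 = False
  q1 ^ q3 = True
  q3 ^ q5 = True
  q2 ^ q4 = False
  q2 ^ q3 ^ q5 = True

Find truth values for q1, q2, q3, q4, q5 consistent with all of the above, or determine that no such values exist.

Unsatisfiable — no assignment works.

Adding constraints 2, 3, 4, 5, 6 mod 2: every variable appears an even number of times on the left, so the left side is 0.
But the right sides sum to 1 (mod 2). 0 ≠ 1 — the system is inconsistent.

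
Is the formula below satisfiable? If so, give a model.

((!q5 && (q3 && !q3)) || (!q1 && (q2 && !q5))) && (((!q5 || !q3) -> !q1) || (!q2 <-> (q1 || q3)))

q1 = False, q2 = True, q3 = True, q5 = False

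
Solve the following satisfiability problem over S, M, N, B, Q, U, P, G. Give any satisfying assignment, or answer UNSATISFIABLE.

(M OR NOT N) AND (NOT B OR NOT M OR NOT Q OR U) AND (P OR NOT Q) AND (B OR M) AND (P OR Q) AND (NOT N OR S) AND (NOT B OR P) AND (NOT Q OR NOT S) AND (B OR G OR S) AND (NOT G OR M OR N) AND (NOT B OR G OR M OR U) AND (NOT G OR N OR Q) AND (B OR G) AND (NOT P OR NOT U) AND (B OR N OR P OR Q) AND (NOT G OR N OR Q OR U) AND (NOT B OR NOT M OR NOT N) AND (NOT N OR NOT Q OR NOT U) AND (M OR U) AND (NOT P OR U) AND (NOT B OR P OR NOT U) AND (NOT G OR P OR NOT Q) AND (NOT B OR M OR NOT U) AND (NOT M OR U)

Case P = True:
  (NOT P OR NOT U) forces U = False.
  Clause (NOT P OR U) is falsified — contradiction.
Case P = False:
  (P OR NOT Q) forces Q = False.
  Clause (P OR Q) is falsified — contradiction.
Both cases fail, so the formula is unsatisfiable.

Unsatisfiable — no assignment works.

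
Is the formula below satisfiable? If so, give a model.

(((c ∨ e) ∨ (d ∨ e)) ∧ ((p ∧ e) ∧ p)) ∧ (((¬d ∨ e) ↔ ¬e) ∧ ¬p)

Case p = True: the conjunct ¬p is False.
Case p = False: the conjunct p is False.
Both cases fail — unsatisfiable.

Unsatisfiable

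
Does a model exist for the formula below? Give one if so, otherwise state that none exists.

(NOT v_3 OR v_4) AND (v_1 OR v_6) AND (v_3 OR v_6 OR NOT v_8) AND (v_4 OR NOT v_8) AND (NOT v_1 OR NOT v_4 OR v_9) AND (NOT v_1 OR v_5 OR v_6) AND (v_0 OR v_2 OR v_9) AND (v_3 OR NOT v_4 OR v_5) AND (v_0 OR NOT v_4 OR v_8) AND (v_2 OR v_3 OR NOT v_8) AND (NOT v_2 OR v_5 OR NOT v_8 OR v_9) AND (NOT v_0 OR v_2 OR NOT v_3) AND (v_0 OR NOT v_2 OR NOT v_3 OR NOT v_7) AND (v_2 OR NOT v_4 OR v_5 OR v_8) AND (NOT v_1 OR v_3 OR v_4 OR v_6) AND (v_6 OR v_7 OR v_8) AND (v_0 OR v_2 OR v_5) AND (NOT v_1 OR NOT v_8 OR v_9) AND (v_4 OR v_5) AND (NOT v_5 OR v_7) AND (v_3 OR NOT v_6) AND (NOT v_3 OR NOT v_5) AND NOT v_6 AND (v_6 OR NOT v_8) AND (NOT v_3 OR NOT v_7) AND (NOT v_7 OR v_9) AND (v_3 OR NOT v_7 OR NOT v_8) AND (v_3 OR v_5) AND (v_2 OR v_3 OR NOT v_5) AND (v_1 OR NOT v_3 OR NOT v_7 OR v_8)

v_0 = True, v_1 = True, v_2 = True, v_3 = False, v_4 = True, v_5 = True, v_6 = False, v_7 = True, v_8 = False, v_9 = True

Unit clause (NOT v_6) forces v_6 = False.
In (v_6 OR NOT v_8) only NOT v_8 is left, so v_8 = False.
In (v_1 OR v_6) only v_1 is left, so v_1 = True.
In (NOT v_1 OR v_5 OR v_6) only v_5 is left, so v_5 = True.
In (v_6 OR v_7 OR v_8) only v_7 is left, so v_7 = True.
In (NOT v_3 OR NOT v_5) only NOT v_3 is left, so v_3 = False.
In (NOT v_7 OR v_9) only v_9 is left, so v_9 = True.
In (v_2 OR v_3 OR NOT v_5) only v_2 is left, so v_2 = True.
In (NOT v_1 OR v_3 OR v_4 OR v_6) only v_4 is left, so v_4 = True.
In (v_0 OR NOT v_4 OR v_8) only v_0 is left, so v_0 = True.
All clauses satisfied.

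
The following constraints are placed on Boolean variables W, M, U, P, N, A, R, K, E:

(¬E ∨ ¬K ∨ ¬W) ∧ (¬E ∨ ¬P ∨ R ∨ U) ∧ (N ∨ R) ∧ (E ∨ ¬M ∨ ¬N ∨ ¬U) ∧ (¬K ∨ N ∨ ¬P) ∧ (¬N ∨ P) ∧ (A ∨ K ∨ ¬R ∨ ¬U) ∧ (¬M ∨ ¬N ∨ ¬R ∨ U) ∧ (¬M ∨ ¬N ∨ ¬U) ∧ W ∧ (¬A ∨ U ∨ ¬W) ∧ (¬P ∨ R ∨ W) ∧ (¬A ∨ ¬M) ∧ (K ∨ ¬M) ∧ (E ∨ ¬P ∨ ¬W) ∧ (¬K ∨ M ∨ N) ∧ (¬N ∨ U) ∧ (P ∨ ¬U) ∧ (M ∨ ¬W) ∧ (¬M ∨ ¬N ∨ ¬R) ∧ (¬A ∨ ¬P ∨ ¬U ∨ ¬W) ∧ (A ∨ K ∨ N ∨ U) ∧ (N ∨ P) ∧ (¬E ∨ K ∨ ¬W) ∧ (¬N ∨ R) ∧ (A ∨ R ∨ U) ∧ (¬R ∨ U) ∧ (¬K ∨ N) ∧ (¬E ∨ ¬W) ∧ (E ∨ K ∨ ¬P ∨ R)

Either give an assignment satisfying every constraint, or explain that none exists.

Unsatisfiable

Case P = True:
  (W) forces W = True.
  (E ∨ ¬P ∨ ¬W) forces E = True.
  Clause (¬E ∨ ¬W) is falsified — contradiction.
Case P = False:
  (¬N ∨ P) forces N = False.
  Clause (N ∨ P) is falsified — contradiction.
Both cases fail, so the formula is unsatisfiable.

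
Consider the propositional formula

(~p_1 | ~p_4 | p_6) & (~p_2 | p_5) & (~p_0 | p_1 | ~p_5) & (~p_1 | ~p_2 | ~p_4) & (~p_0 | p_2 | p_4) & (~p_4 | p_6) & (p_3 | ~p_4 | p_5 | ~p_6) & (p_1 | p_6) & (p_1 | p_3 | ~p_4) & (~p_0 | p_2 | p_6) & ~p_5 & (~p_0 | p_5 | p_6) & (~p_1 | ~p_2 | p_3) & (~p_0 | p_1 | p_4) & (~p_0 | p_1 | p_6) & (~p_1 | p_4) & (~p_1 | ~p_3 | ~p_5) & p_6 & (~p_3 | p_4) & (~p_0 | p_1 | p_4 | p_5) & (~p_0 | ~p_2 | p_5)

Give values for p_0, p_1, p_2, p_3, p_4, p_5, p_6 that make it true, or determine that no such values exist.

p_0: False; p_1: False; p_2: False; p_3: False; p_4: False; p_5: False; p_6: True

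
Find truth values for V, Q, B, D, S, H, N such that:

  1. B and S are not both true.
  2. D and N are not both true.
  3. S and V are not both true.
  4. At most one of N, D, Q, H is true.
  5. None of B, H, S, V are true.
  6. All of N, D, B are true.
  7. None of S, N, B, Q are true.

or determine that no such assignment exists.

No satisfying assignment exists.

Case B = True:
  Constraint (5) is violated (B=T) — contradiction.
Case B = False:
  Constraint (6) is violated (B=F) — contradiction.
Both cases fail — unsatisfiable.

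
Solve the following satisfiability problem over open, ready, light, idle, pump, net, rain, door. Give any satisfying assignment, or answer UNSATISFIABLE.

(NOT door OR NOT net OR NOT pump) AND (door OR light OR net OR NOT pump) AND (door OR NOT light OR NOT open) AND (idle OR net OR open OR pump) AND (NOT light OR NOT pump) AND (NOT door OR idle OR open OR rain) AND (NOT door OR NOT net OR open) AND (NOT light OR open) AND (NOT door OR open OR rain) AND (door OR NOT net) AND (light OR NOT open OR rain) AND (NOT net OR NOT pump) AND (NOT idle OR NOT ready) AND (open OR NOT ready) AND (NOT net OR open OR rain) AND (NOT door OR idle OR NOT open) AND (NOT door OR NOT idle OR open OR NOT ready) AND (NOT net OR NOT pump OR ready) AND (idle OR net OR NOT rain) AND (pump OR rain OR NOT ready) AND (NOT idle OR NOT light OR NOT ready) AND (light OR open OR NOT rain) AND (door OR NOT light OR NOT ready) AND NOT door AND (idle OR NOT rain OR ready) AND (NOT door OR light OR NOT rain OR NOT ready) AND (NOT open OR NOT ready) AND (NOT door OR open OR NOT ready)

open = False, ready = False, light = False, idle = True, pump = False, net = False, rain = False, door = False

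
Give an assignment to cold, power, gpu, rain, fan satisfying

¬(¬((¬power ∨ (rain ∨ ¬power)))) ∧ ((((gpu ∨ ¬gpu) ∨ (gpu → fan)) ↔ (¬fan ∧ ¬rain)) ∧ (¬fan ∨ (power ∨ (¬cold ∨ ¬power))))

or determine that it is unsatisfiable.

cold: False; power: False; gpu: False; rain: False; fan: False

  ¬(¬((¬power ∨ (rain ∨ ¬power)))) = True
    ¬((¬power ∨ (rain ∨ ¬power))) = False
      ¬power ∨ (rain ∨ ¬power) = True
        ¬power = True
        rain ∨ ¬power = True
          ¬power = True
  (((gpu ∨ ¬gpu) ∨ (gpu → fan)) ↔ (¬fan ∧ ¬rain)) ∧ (¬fan ∨ (power ∨ (¬cold ∨ ¬power))) = True
    ((gpu ∨ ¬gpu) ∨ (gpu → fan)) ↔ (¬fan ∧ ¬rain) = True
      (gpu ∨ ¬gpu) ∨ (gpu → fan) = True
        gpu ∨ ¬gpu = True
          ¬gpu = True
        gpu → fan = True
      ¬fan ∧ ¬rain = True
        ¬fan = True
        ¬rain = True
    ¬fan ∨ (power ∨ (¬cold ∨ ¬power)) = True
      ¬fan = True
      power ∨ (¬cold ∨ ¬power) = True
        ¬cold ∨ ¬power = True
          ¬cold = True
          ¬power = True
Both conjuncts True, so the formula holds.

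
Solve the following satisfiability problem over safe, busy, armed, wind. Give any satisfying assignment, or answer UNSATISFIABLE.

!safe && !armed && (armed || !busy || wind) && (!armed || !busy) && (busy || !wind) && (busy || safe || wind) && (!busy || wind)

Unit clause (!safe) forces safe = False.
Unit clause (!armed) forces armed = False.
Try busy = False:
  (busy || !wind) forces wind = False.
  clause (busy || safe || wind) is falsified — backtrack.
So busy = True.
  then (armed || !busy || wind) forces wind = True.
Check each clause:
  (!safe): !safe holds.
  (!armed): !armed holds.
  (armed || !busy || wind): wind holds.
  (!armed || !busy): !armed holds.
  (busy || !wind): busy holds.
  (busy || safe || wind): busy holds.
  (!busy || wind): wind holds.
All clauses satisfied.

safe = False, busy = True, armed = False, wind = True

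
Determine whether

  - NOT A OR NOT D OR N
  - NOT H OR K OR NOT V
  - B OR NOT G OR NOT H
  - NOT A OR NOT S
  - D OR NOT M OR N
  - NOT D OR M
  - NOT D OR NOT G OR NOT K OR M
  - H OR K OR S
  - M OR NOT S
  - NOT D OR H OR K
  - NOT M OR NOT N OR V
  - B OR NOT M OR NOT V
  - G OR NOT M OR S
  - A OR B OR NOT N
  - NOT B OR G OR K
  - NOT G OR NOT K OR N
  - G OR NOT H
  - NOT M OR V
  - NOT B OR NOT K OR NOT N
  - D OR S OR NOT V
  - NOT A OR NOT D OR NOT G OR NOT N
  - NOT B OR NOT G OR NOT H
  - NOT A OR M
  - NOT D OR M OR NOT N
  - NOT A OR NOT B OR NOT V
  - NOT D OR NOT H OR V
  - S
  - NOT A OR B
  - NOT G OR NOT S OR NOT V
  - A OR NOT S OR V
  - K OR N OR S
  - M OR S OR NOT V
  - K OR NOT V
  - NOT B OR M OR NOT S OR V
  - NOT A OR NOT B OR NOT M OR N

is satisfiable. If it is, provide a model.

S=T, V=T, K=T, H=F, M=T, G=F, N=F, B=T, A=F, D=T

Unit clause (S) forces S = True.
In (NOT A OR NOT S) only NOT A is left, so A = False.
In (M OR NOT S) only M is left, so M = True.
In (NOT M OR V) only V is left, so V = True.
In (NOT G OR NOT S OR NOT V) only NOT G is left, so G = False.
In (K OR NOT V) only K is left, so K = True.
In (B OR NOT M OR NOT V) only B is left, so B = True.
In (G OR NOT H) only NOT H is left, so H = False.
In (NOT B OR NOT K OR NOT N) only NOT N is left, so N = False.
In (D OR NOT M OR N) only D is left, so D = True.
All clauses satisfied.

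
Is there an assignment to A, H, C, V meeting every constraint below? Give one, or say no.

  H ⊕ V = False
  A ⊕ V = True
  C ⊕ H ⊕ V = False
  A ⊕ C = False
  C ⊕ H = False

Adding constraints 1, 2, 4, 5 mod 2: every variable appears an even number of times on the left, so the left side is 0.
But the right sides sum to 1 (mod 2). 0 ≠ 1 — the system is inconsistent.

The formula is unsatisfiable.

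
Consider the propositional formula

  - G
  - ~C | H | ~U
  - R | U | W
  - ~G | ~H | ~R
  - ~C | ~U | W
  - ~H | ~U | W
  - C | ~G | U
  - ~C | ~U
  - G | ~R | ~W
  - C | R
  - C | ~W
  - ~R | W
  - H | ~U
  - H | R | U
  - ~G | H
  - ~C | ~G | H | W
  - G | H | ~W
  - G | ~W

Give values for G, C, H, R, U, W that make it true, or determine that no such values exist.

Unit clause (G) forces G = True.
In (~G | H) only H is left, so H = True.
In (~G | ~H | ~R) only ~R is left, so R = False.
In (C | R) only C is left, so C = True.
In (~C | ~U) only ~U is left, so U = False.
In (R | U | W) only W is left, so W = True.
All clauses satisfied.

G=T; C=T; H=T; R=F; U=F; W=T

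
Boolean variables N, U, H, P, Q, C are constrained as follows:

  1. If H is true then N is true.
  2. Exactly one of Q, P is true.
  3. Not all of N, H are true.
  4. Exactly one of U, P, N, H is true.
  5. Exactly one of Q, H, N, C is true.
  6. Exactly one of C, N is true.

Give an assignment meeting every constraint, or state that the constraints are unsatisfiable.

N=F, U=F, H=F, P=T, Q=F, C=T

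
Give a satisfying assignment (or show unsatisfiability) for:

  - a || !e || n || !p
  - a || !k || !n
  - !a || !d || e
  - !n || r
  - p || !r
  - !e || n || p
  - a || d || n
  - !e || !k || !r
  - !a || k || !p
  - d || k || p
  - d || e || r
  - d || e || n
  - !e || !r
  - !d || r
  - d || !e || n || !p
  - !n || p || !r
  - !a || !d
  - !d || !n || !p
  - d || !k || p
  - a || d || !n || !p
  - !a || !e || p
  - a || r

k: False, n: False, d: True, a: False, p: True, r: True, e: False

Set k = False.
Set n = False.
Try d = False:
  (a || d || n) forces a = True.
  (!a || k || !p) forces p = False.
  clause (d || k || p) is falsified — backtrack.
So d = True.
  then (!d || r) forces r = True.
  then (!a || !d) forces a = False.
  then (p || !r) forces p = True.
  then (!e || !r) forces e = False.
All clauses satisfied.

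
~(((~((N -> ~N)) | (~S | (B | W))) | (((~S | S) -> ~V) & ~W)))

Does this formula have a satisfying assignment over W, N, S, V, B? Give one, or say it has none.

W: False; N: False; S: True; V: True; B: False

  ~(((~((N -> ~N)) | (~S | (B | W))) | (((~S | S) -> ~V) & ~W))) = True
    (~((N -> ~N)) | (~S | (B | W))) | (((~S | S) -> ~V) & ~W) = False
      ~((N -> ~N)) | (~S | (B | W)) = False
        ~((N -> ~N)) = False
          N -> ~N = True
            ~N = True
        ~S | (B | W) = False
          ~S = False
          B | W = False
      ((~S | S) -> ~V) & ~W = False
        (~S | S) -> ~V = False
          ~S | S = True
            ~S = False
          ~V = False
        ~W = True
The formula evaluates to True.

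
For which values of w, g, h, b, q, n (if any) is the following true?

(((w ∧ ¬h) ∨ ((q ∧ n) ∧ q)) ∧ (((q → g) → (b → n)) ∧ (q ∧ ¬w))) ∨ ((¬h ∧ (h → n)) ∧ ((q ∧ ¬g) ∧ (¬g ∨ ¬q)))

w = False; g = True; h = True; b = True; q = True; n = True

  (((w ∧ ¬h) ∨ ((q ∧ n) ∧ q)) ∧ (((q → g) → (b → n)) ∧ (q ∧ ¬w))) ∨ ((¬h ∧ (h → n)) ∧ ((q ∧ ¬g) ∧ (¬g ∨ ¬q))) = True
    ((w ∧ ¬h) ∨ ((q ∧ n) ∧ q)) ∧ (((q → g) → (b → n)) ∧ (q ∧ ¬w)) = True
      (w ∧ ¬h) ∨ ((q ∧ n) ∧ q) = True
        w ∧ ¬h = False
          ¬h = False
        (q ∧ n) ∧ q = True
          q ∧ n = True
      ((q → g) → (b → n)) ∧ (q ∧ ¬w) = True
        (q → g) → (b → n) = True
          q → g = True
          b → n = True
        q ∧ ¬w = True
          ¬w = True
    (¬h ∧ (h → n)) ∧ ((q ∧ ¬g) ∧ (¬g ∨ ¬q)) = False
      ¬h ∧ (h → n) = False
        ¬h = False
        h → n = True
      (q ∧ ¬g) ∧ (¬g ∨ ¬q) = False
        q ∧ ¬g = False
          ¬g = False
        ¬g ∨ ¬q = False
          ¬g = False
          ¬q = False
The formula evaluates to True.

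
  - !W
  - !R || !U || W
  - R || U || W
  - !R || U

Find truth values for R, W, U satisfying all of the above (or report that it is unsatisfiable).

R = False, W = False, U = True

Unit clause (!W) forces W = False.
Set R = False.
  then (R || U || W) forces U = True.
Check each clause:
  (!W): !W holds.
  (!R || !U || W): !R holds.
  (R || U || W): U holds.
  (!R || U): !R holds.
All clauses satisfied.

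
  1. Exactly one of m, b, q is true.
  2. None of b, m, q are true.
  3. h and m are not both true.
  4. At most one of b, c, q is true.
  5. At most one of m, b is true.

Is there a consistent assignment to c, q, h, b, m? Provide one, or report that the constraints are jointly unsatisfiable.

Case q = True:
  Constraint (2) is violated (q=T) — contradiction.
Case q = False:
  (2) forces b = False.
  (1) with b=F, q=F forces m = True.
  Constraint (2) is violated (m=T) — contradiction.
Both cases fail — unsatisfiable.

Unsatisfiable — no assignment works.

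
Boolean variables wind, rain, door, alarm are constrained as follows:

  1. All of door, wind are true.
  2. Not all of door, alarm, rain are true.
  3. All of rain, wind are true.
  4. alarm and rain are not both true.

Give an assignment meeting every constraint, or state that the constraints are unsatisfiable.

wind = True; rain = True; door = True; alarm = False

  (1) {door, wind}: all 2 true ✓
  (2) {door, alarm, rain}: 2/3 true — not all ✓
  (3) {rain, wind}: all 2 true ✓
  (4) alarm=F, rain=T — not both ✓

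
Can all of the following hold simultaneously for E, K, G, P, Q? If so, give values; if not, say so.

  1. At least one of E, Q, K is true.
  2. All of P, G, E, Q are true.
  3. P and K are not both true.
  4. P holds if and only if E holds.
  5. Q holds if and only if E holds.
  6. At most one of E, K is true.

E = True, K = False, G = True, P = True, Q = True

  (1) {E, Q, K}: 2 true — at least one ✓
  (2) {P, G, E, Q}: all 4 true ✓
  (3) P=T, K=F — not both ✓
  (4) P=T, E=T — same ✓
  (5) Q=T, E=T — same ✓
  (6) {E, K}: 1 true — at most one ✓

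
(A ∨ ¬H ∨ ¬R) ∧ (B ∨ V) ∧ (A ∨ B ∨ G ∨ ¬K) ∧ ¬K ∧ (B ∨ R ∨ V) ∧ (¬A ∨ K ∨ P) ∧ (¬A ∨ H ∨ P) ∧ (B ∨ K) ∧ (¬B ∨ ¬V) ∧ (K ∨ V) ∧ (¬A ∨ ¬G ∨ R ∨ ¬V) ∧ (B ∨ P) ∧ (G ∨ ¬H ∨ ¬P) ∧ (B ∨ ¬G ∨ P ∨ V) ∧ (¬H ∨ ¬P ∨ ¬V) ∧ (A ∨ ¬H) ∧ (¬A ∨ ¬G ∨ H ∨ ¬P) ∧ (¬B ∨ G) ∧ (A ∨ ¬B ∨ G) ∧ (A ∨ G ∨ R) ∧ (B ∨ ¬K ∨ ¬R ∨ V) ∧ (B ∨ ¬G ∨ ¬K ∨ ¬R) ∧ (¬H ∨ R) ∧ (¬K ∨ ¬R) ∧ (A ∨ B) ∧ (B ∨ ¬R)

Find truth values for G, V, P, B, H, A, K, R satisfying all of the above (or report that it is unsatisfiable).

UNSATISFIABLE

Case K = True:
  Clause (¬K) is falsified — contradiction.
Case K = False:
  (B ∨ K) forces B = True.
  (¬B ∨ ¬V) forces V = False.
  Clause (K ∨ V) is falsified — contradiction.
Both cases fail, so the formula is unsatisfiable.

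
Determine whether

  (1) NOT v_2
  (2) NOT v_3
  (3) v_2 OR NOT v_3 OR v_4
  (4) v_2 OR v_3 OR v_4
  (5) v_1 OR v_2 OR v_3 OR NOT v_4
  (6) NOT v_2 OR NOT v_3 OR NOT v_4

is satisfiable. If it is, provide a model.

Unit clause (NOT v_2) forces v_2 = False.
Unit clause (NOT v_3) forces v_3 = False.
In (v_2 OR v_3 OR v_4) only v_4 is left, so v_4 = True.
In (v_1 OR v_2 OR v_3 OR NOT v_4) only v_1 is left, so v_1 = True.
Check each clause:
  (NOT v_2): NOT v_2 holds.
  (NOT v_3): NOT v_3 holds.
  (v_2 OR NOT v_3 OR v_4): NOT v_3 holds.
  (v_2 OR v_3 OR v_4): v_4 holds.
  (v_1 OR v_2 OR v_3 OR NOT v_4): v_1 holds.
  (NOT v_2 OR NOT v_3 OR NOT v_4): NOT v_2 holds.
All clauses satisfied.

v_1=T, v_2=F, v_3=F, v_4=T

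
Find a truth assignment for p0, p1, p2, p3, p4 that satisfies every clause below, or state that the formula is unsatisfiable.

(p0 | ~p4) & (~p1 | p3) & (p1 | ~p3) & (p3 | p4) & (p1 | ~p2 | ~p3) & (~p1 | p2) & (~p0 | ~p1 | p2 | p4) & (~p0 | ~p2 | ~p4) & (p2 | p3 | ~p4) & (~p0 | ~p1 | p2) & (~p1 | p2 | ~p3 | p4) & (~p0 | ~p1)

p0 = False, p1 = True, p2 = True, p3 = True, p4 = False

Set p0 = False.
  then (p0 | ~p4) forces p4 = False.
  then (p3 | p4) forces p3 = True.
  then (p1 | ~p3) forces p1 = True.
  then (~p1 | p2) forces p2 = True.
All clauses satisfied.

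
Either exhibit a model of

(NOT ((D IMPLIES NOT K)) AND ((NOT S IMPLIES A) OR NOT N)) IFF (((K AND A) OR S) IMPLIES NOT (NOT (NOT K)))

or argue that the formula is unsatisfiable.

A = False; K = True; D = False; S = True; N = False

  (NOT ((D IMPLIES NOT K)) AND ((NOT S IMPLIES A) OR NOT N)) IFF (((K AND A) OR S) IMPLIES NOT (NOT (NOT K))) = True
    NOT ((D IMPLIES NOT K)) AND ((NOT S IMPLIES A) OR NOT N) = False
      NOT ((D IMPLIES NOT K)) = False
        D IMPLIES NOT K = True
          NOT K = False
      (NOT S IMPLIES A) OR NOT N = True
        NOT S IMPLIES A = True
          NOT S = False
        NOT N = True
    ((K AND A) OR S) IMPLIES NOT (NOT (NOT K)) = False
      (K AND A) OR S = True
        K AND A = False
      NOT (NOT (NOT K)) = False
        NOT (NOT K) = True
          NOT K = False
The formula evaluates to True.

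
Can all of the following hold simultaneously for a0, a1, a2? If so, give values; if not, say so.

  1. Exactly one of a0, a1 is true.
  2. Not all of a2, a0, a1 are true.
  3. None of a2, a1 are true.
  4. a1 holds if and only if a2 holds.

a0 = True, a1 = False, a2 = False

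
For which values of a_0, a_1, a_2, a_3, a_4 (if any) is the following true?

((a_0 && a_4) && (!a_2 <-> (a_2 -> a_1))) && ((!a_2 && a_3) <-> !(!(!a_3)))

a_0=T, a_1=F, a_2=T, a_3=T, a_4=T

  (a_0 && a_4) && (!a_2 <-> (a_2 -> a_1)) = True
    a_0 && a_4 = True
    !a_2 <-> (a_2 -> a_1) = True
      !a_2 = False
      a_2 -> a_1 = False
  (!a_2 && a_3) <-> !(!(!a_3)) = True
    !a_2 && a_3 = False
      !a_2 = False
    !(!(!a_3)) = False
      !(!a_3) = True
        !a_3 = False
Both conjuncts True, so the formula holds.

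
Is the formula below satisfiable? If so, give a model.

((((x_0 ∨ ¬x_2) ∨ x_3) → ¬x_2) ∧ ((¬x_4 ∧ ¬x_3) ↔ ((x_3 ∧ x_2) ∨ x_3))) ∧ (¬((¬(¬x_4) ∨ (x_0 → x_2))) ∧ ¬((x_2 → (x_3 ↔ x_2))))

UNSATISFIABLE

Case x_2 = True: the conjunct ¬((¬(¬x_4) ∨ (x_0 → x_2))) becomes ¬((¬(¬x_4) ∨ True)) = False.
Case x_2 = False: the conjunct ¬((x_2 → (x_3 ↔ x_2))) becomes ¬((False → ¬x_3)) = False.
Both cases fail — unsatisfiable.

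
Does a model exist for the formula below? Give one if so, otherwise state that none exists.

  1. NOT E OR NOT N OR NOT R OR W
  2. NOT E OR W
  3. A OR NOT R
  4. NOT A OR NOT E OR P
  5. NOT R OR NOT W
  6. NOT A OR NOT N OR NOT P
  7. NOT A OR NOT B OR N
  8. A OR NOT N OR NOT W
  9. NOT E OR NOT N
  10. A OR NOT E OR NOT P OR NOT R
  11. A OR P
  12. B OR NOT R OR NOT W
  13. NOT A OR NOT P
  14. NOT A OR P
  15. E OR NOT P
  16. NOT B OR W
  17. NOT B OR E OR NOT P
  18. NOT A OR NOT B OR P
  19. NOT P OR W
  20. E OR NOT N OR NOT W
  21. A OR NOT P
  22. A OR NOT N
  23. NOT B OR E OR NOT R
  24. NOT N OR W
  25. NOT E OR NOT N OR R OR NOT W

No satisfying assignment exists.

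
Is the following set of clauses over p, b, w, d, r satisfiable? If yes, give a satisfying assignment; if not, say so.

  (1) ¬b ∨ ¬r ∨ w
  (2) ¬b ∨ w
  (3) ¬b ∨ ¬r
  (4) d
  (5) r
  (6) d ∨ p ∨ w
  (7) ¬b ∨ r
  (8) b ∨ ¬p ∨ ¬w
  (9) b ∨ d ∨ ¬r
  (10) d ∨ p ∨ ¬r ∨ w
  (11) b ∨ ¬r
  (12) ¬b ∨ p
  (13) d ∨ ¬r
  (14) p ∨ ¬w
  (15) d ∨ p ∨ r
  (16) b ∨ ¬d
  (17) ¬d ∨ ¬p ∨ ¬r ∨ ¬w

No satisfying assignment exists.

Case r = True:
  (¬b ∨ ¬r) forces b = False.
  Clause (b ∨ ¬r) is falsified — contradiction.
Case r = False:
  Clause (r) is falsified — contradiction.
Both cases fail, so the formula is unsatisfiable.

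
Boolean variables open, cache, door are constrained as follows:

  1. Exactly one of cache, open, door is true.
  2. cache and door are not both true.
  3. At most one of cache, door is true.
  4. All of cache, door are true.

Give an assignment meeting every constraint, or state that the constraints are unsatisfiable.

Case door = True:
  (1) with door=T forces cache = False.
  Constraint (4) is violated (cache=F) — contradiction.
Case door = False:
  Constraint (4) is violated (door=F) — contradiction.
Both cases fail — unsatisfiable.

UNSATISFIABLE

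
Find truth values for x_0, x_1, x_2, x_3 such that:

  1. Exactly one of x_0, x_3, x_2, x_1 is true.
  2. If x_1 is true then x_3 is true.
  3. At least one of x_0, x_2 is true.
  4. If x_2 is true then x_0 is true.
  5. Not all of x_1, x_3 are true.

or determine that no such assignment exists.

x_0 = True, x_1 = False, x_2 = False, x_3 = False

  (1) {x_0, x_3, x_2, x_1}: 1 true — exactly one ✓
  (2) x_1=F ⇒ x_3: vacuous ✓
  (3) {x_0, x_2}: 1 true — at least one ✓
  (4) x_2=F ⇒ x_0: vacuous ✓
  (5) {x_1, x_3}: 0/2 true — not all ✓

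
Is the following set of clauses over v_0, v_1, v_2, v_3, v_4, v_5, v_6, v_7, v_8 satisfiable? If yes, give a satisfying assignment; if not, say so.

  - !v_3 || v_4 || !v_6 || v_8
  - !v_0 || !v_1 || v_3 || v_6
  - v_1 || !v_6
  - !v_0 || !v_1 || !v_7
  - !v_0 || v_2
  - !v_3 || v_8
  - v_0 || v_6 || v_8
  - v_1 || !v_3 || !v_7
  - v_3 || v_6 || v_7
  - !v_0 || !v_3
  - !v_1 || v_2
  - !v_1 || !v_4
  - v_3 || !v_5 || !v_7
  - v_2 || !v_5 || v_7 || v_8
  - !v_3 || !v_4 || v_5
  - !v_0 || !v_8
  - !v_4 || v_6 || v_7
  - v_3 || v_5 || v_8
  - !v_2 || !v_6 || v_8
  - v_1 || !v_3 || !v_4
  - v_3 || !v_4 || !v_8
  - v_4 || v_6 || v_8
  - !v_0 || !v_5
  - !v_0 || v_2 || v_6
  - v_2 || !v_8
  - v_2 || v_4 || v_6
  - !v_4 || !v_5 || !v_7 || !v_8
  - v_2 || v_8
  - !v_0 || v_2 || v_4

Set v_0 = False.
Set v_1 = True.
  then (!v_1 || v_2) forces v_2 = True.
  then (!v_1 || !v_4) forces v_4 = False.
Set v_3 = True.
  then (!v_3 || v_8) forces v_8 = True.
Set v_5 = True.
Set v_6 = False.
Set v_7 = False.
All clauses satisfied.

v_0 = False, v_1 = True, v_2 = True, v_3 = True, v_4 = False, v_5 = True, v_6 = False, v_7 = False, v_8 = True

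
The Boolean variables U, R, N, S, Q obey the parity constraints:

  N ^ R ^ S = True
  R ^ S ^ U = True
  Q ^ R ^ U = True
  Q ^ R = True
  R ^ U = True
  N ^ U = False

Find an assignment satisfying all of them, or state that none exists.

U = False; R = True; N = False; S = False; Q = False

N ^ R ^ S = F ^ T ^ F = True ✓
R ^ S ^ U = T ^ F ^ F = True ✓
Q ^ R ^ U = F ^ T ^ F = True ✓
Q ^ R = F ^ T = True ✓
R ^ U = T ^ F = True ✓
N ^ U = F ^ F = False ✓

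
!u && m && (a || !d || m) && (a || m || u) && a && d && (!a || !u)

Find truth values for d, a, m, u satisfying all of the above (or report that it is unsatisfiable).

d = True, a = True, m = True, u = False

Unit clause (!u) forces u = False.
Unit clause (m) forces m = True.
Unit clause (a) forces a = True.
Unit clause (d) forces d = True.
Check each clause:
  (!u): !u holds.
  (m): m holds.
  (a || !d || m): a holds.
  (a || m || u): a holds.
  (a): a holds.
  (d): d holds.
  (!a || !u): !u holds.
All clauses satisfied.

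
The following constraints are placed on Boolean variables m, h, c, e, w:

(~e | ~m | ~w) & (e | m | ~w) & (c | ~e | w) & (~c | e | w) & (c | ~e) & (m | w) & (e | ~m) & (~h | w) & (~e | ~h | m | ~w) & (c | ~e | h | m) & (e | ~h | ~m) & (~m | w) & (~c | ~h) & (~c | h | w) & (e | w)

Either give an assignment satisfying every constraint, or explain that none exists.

Try m = True:
  (e | ~m) forces e = True.
  (~e | ~m | ~w) forces w = False.
  clause (~m | w) is falsified — backtrack.
So m = False.
  then (m | w) forces w = True.
  then (e | m | ~w) forces e = True.
  then (c | ~e) forces c = True.
  then (~e | ~h | m | ~w) forces h = False.
All clauses satisfied.

m = False, h = False, c = True, e = True, w = True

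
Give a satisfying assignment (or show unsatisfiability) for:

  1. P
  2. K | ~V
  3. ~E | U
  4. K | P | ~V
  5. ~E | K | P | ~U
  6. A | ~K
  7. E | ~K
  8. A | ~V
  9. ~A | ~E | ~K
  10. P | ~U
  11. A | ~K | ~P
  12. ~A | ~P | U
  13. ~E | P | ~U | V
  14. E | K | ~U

P: True, K: False, E: True, V: False, A: False, U: True

Unit clause (P) forces P = True.
Try K = True:
  (A | ~K) forces A = True.
  (E | ~K) forces E = True.
  clause (~A | ~E | ~K) is falsified — backtrack.
So K = False.
  then (K | ~V) forces V = False.
Set E = True.
  then (~E | U) forces U = True.
Set A = False.
All clauses satisfied.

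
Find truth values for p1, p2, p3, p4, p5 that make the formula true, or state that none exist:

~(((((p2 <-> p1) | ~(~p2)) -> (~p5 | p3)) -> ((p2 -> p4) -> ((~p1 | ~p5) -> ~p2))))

p1: False, p2: True, p3: True, p4: True, p5: True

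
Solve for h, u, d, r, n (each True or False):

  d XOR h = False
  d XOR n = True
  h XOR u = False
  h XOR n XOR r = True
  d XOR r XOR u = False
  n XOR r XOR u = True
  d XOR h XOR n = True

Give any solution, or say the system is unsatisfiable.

h = False; u = False; d = False; r = False; n = True

d XOR h = F XOR F = False ✓
d XOR n = F XOR T = True ✓
h XOR u = F XOR F = False ✓
h XOR n XOR r = F XOR T XOR F = True ✓
d XOR r XOR u = F XOR F XOR F = False ✓
n XOR r XOR u = T XOR F XOR F = True ✓
d XOR h XOR n = F XOR F XOR T = True ✓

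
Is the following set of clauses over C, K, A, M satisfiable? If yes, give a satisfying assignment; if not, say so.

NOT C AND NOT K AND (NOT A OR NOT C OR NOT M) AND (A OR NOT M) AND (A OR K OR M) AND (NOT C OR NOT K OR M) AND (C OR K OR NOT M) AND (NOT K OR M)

Unit clause (NOT C) forces C = False.
Unit clause (NOT K) forces K = False.
In (C OR K OR NOT M) only NOT M is left, so M = False.
In (A OR K OR M) only A is left, so A = True.
Check each clause:
  (NOT C): NOT C holds.
  (NOT K): NOT K holds.
  (NOT A OR NOT C OR NOT M): NOT C holds.
  (A OR NOT M): A holds.
  (A OR K OR M): A holds.
  (NOT C OR NOT K OR M): NOT C holds.
  (C OR K OR NOT M): NOT M holds.
  (NOT K OR M): NOT K holds.
All clauses satisfied.

C = False, K = False, A = True, M = False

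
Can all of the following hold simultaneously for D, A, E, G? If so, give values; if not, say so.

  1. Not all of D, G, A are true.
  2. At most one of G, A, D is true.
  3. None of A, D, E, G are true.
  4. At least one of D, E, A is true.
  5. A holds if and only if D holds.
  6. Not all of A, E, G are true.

Case D = True:
  Constraint (3) is violated (D=T) — contradiction.
Case D = False:
  (3) forces A = False.
  (3) forces E = False.
  Constraint (4) is violated (D=F, E=F, A=F) — contradiction.
Both cases fail — unsatisfiable.

Unsatisfiable — no assignment works.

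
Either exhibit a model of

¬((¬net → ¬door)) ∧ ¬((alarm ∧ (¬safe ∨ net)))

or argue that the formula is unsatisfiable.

safe=F, alarm=F, net=F, door=T

  ¬((¬net → ¬door)) = True
    ¬net → ¬door = False
      ¬net = True
      ¬door = False
  ¬((alarm ∧ (¬safe ∨ net))) = True
    alarm ∧ (¬safe ∨ net) = False
      ¬safe ∨ net = True
        ¬safe = True
Both conjuncts True, so the formula holds.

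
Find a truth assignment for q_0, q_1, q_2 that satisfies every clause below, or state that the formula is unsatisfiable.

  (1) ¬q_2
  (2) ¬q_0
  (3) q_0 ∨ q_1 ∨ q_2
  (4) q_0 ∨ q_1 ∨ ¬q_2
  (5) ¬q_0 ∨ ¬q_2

q_0: False, q_1: True, q_2: False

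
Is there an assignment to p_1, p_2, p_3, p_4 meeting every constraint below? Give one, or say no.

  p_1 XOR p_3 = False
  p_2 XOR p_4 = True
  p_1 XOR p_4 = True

p_1 = False, p_2 = False, p_3 = False, p_4 = True

p_1 XOR p_3 = F XOR F = False ✓
p_2 XOR p_4 = F XOR T = True ✓
p_1 XOR p_4 = F XOR T = True ✓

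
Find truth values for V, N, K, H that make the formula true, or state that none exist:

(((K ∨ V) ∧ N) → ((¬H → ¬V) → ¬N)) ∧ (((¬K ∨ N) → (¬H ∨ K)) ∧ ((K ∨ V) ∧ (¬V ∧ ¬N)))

V = False, N = False, K = True, H = False

  ((K ∨ V) ∧ N) → ((¬H → ¬V) → ¬N) = True
    (K ∨ V) ∧ N = False
      K ∨ V = True
    (¬H → ¬V) → ¬N = True
      ¬H → ¬V = True
        ¬H = True
        ¬V = True
      ¬N = True
  ((¬K ∨ N) → (¬H ∨ K)) ∧ ((K ∨ V) ∧ (¬V ∧ ¬N)) = True
    (¬K ∨ N) → (¬H ∨ K) = True
      ¬K ∨ N = False
        ¬K = False
      ¬H ∨ K = True
        ¬H = True
    (K ∨ V) ∧ (¬V ∧ ¬N) = True
      K ∨ V = True
      ¬V ∧ ¬N = True
        ¬V = True
        ¬N = True
Both conjuncts True, so the formula holds.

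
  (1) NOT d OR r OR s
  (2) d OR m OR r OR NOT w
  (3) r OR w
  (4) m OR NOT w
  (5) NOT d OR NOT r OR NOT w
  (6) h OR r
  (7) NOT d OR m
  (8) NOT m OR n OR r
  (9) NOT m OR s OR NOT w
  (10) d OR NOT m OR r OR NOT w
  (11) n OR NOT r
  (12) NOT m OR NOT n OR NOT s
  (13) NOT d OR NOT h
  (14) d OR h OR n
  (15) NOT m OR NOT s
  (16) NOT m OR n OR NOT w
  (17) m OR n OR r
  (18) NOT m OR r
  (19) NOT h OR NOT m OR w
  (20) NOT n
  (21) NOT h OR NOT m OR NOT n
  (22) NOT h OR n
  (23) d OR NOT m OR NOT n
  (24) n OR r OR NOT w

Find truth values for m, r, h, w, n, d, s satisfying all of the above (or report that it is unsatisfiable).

Case n = True:
  Clause (NOT n) is falsified — contradiction.
Case n = False:
  (n OR NOT r) forces r = False.
  (r OR w) forces w = True.
  Clause (n OR r OR NOT w) is falsified — contradiction.
Both cases fail, so the formula is unsatisfiable.

The formula is unsatisfiable.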